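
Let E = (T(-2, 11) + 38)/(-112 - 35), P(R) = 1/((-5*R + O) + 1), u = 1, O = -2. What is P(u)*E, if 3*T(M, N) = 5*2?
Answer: 62/1323 ≈ 0.046863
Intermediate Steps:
T(M, N) = 10/3 (T(M, N) = (5*2)/3 = (⅓)*10 = 10/3)
P(R) = 1/(-1 - 5*R) (P(R) = 1/((-5*R - 2) + 1) = 1/((-2 - 5*R) + 1) = 1/(-1 - 5*R))
E = -124/441 (E = (10/3 + 38)/(-112 - 35) = (124/3)/(-147) = (124/3)*(-1/147) = -124/441 ≈ -0.28118)
P(u)*E = -1/(1 + 5*1)*(-124/441) = -1/(1 + 5)*(-124/441) = -1/6*(-124/441) = -1*⅙*(-124/441) = -⅙*(-124/441) = 62/1323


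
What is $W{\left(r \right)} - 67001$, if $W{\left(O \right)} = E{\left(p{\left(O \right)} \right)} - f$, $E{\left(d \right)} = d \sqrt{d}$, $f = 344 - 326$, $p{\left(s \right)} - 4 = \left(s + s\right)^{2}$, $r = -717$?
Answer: $-67019 + 4112720 \sqrt{514090} \approx 2.9488 \cdot 10^{9}$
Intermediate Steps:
$p{\left(s \right)} = 4 + 4 s^{2}$ ($p{\left(s \right)} = 4 + \left(s + s\right)^{2} = 4 + \left(2 s\right)^{2} = 4 + 4 s^{2}$)
$f = 18$ ($f = 344 - 326 = 18$)
$E{\left(d \right)} = d^{\frac{3}{2}}$
$W{\left(O \right)} = -18 + \left(4 + 4 O^{2}\right)^{\frac{3}{2}}$ ($W{\left(O \right)} = \left(4 + 4 O^{2}\right)^{\frac{3}{2}} - 18 = -18 + \left(4 + 4 O^{2}\right)^{\frac{3}{2}}$)
$W{\left(r \right)} - 67001 = \left(-18 + 8 \left(1 + \left(-717\right)^{2}\right)^{\frac{3}{2}}\right) - 67001 = \left(-18 + 8 \left(1 + 514089\right)^{\frac{3}{2}}\right) - 67001 = \left(-18 + 8 \cdot 514090^{\frac{3}{2}}\right) - 67001 = \left(-18 + 8 \cdot 514090 \sqrt{514090}\right) - 67001 = \left(-18 + 4112720 \sqrt{514090}\right) - 67001 = -67019 + 4112720 \sqrt{514090}$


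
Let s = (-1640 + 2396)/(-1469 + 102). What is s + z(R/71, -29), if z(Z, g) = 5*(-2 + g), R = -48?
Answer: -212641/1367 ≈ -155.55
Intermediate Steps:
z(Z, g) = -10 + 5*g
s = -756/1367 (s = 756/(-1367) = 756*(-1/1367) = -756/1367 ≈ -0.55304)
s + z(R/71, -29) = -756/1367 + (-10 + 5*(-29)) = -756/1367 + (-10 - 145) = -756/1367 - 155 = -212641/1367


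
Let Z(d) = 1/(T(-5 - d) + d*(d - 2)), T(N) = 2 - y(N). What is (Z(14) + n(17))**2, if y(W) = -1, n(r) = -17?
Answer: 8444836/29241 ≈ 288.80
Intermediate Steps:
T(N) = 3 (T(N) = 2 - 1*(-1) = 2 + 1 = 3)
Z(d) = 1/(3 + d*(-2 + d)) (Z(d) = 1/(3 + d*(d - 2)) = 1/(3 + d*(-2 + d)))
(Z(14) + n(17))**2 = (1/(3 + 14**2 - 2*14) - 17)**2 = (1/(3 + 196 - 28) - 17)**2 = (1/171 - 17)**2 = (-2906/171)**2 = 8444836/29241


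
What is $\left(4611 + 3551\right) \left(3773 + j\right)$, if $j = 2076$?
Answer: $47739538$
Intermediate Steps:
$\left(4611 + 3551\right) \left(3773 + j\right) = \left(4611 + 3551\right) \left(3773 + 2076\right) = 8162 \cdot 5849 = 47739538$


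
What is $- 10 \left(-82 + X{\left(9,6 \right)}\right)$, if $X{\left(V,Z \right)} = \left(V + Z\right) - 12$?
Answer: $790$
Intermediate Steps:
$X{\left(V,Z \right)} = -12 + V + Z$
$- 10 \left(-82 + X{\left(9,6 \right)}\right) = - 10 \left(-82 + \left(-12 + 9 + 6\right)\right) = - 10 \left(-82 + 3\right) = \left(-10\right) \left(-79\right) = 790$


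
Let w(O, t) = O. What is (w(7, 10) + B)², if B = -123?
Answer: 13456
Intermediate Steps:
(w(7, 10) + B)² = (7 - 123)² = (-116)² = 13456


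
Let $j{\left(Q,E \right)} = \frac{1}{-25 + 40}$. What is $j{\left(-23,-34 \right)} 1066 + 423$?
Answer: $\frac{7411}{15} \approx 494.07$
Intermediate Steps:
$j{\left(Q,E \right)} = \frac{1}{15}$
$j{\left(-23,-34 \right)} 1066 + 423 = \frac{1}{15} \cdot 1066 + 423 = \frac{1066}{15} + 423 = \frac{7411}{15}$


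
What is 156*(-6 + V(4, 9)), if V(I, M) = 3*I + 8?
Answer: 2184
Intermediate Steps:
V(I, M) = 8 + 3*I
156*(-6 + V(4, 9)) = 156*(-6 + (8 + 3*4)) = 156*(-6 + (8 + 12)) = 156*(-6 + 20) = 156*14 = 2184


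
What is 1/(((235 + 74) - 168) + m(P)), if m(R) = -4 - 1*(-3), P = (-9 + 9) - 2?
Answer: 1/140 ≈ 0.0071429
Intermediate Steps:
P = -2 (P = 0 - 2 = -2)
m(R) = -1 (m(R) = -4 + 3 = -1)
1/(((235 + 74) - 168) + m(P)) = 1/(((235 + 74) - 168) - 1) = 1/((309 - 168) - 1) = 1/(141 - 1) = 1/140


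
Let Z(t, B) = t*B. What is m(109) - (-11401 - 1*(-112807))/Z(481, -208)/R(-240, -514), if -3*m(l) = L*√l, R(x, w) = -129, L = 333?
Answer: -16901/2151032 - 111*√109 ≈ -1158.9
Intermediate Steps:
Z(t, B) = B*t
m(l) = -111*√l
m(109) - (-11401 - 1*(-112807))/Z(481, -208)/R(-240, -514) = -111*√109 - (-11401 - 1*(-112807))/((-208*481))/(-129) = -111*√109 - (-11401 + 112807)/(-100048)*(-1)/129 = -111*√109 - 101406*(-1/100048)*(-1)/129 = -111*√109 - (-50703)*(-1)/(50024*129) = -111*√109 - 1*16901/2151032 = -111*√109 - 16901/2151032 = -16901/2151032 - 111*√109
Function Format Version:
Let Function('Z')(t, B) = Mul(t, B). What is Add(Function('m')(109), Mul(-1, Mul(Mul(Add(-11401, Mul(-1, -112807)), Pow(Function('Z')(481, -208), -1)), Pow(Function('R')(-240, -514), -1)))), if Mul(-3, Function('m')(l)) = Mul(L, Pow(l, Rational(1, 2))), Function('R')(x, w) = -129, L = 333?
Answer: Add(Rational(-16901, 2151032), Mul(-111, Pow(109, Rational(1, 2)))) ≈ -1158.9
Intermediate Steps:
Function('Z')(t, B) = Mul(B, t)
Function('m')(l) = Mul(-111, Pow(l, Rational(1, 2))) (Function('m')(l) = Mul(Rational(-1, 3), Mul(333, Pow(l, Rational(1, 2)))) = Mul(-111, Pow(l, Rational(1, 2))))
Add(Function('m')(109), Mul(-1, Mul(Mul(Add(-11401, Mul(-1, -112807)), Pow(Function('Z')(481, -208), -1)), Pow(Function('R')(-240, -514), -1)))) = Add(Mul(-111, Pow(109, Rational(1, 2))), Mul(-1, Mul(Mul(Add(-11401, Mul(-1, -112807)), Pow(Mul(-208, 481), -1)), Pow(-129, -1)))) = Add(Mul(-111, Pow(109, Rational(1, 2))), Mul(-1, Mul(Mul(Add(-11401, 112807), Pow(-100048, -1)), Rational(-1, 129)))) = Add(Mul(-111, Pow(109, Rational(1, 2))), Mul(-1, Mul(Mul(101406, Rational(-1, 100048)), Rational(-1, 129)))) = Add(Mul(-111, Pow(109, Rational(1, 2))), Mul(-1, Mul(Rational(-50703, 50024), Rational(-1, 129)))) = Add(Mul(-111, Pow(109, Rational(1, 2))), Mul(-1, Rational(16901, 2151032))) = Add(Mul(-111, Pow(109, Rational(1, 2))), Rational(-16901, 2151032)) = Add(Rational(-16901, 2151032), Mul(-111, Pow(109, Rational(1, 2))))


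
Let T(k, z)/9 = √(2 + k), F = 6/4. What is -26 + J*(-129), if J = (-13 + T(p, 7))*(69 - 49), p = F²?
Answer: 33514 - 11610*√17 ≈ -14355.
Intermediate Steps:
F = 3/2 (F = 6*(¼) = 3/2 ≈ 1.5000)
p = 9/4 (p = (3/2)² = 9/4 ≈ 2.2500)
T(k, z) = 9*√(2 + k)
J = -260 + 90*√17 (J = (-13 + 9*√(2 + 9/4))*(69 - 49) = (-13 + 9*√(17/4))*20 = (-13 + 9*(√17/2))*20 = (-13 + 9*√17/2)*20 = -260 + 90*√17 ≈ 111.08)
-26 + J*(-129) = -26 + (-260 + 90*√17)*(-129) = -26 + (33540 - 11610*√17) = 33514 - 11610*√17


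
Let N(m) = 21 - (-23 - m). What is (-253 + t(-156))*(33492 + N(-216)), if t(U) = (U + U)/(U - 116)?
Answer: -8391740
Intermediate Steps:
N(m) = 44 + m (N(m) = 21 + (23 + m) = 44 + m)
t(U) = 2*U/(-116 + U) (t(U) = (2*U)/(-116 + U) = 2*U/(-116 + U))
(-253 + t(-156))*(33492 + N(-216)) = (-253 + 2*(-156)/(-116 - 156))*(33492 + (44 - 216)) = (-253 + 2*(-156)/(-272))*(33492 - 172) = (-253 + 2*(-156)*(-1/272))*33320 = (-253 + 39/34)*33320 = -8563/34*33320 = -8391740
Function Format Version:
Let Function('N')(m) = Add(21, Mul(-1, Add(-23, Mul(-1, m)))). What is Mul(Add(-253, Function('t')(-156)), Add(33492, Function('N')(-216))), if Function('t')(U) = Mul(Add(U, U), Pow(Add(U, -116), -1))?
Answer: -8391740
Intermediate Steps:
Function('N')(m) = Add(44, m) (Function('N')(m) = Add(21, Add(23, m)) = Add(44, m))
Function('t')(U) = Mul(2, U, Pow(Add(-116, U), -1)) (Function('t')(U) = Mul(Mul(2, U), Pow(Add(-116, U), -1)) = Mul(2, U, Pow(Add(-116, U), -1)))
Mul(Add(-253, Function('t')(-156)), Add(33492, Function('N')(-216))) = Mul(Add(-253, Mul(2, -156, Pow(Add(-116, -156), -1))), Add(33492, Add(44, -216))) = Mul(Add(-253, Mul(2, -156, Pow(-272, -1))), Add(33492, -172)) = Mul(Add(-253, Mul(2, -156, Rational(-1, 272))), 33320) = Mul(Add(-253, Rational(39, 34)), 33320) = Mul(Rational(-8563, 34), 33320) = -8391740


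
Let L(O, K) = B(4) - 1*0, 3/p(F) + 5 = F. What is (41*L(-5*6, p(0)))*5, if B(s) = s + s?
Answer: 1640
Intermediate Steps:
p(F) = 3/(-5 + F)
B(s) = 2*s
L(O, K) = 8 (L(O, K) = 2*4 - 1*0 = 8 + 0 = 8)
(41*L(-5*6, p(0)))*5 = (41*8)*5 = 328*5 = 1640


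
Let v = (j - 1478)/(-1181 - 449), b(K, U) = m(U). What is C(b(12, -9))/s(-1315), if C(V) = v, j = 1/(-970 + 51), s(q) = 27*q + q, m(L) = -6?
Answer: -1358283/55155255400 ≈ -2.4627e-5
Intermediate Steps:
b(K, U) = -6
s(q) = 28*q
j = -1/919 (j = 1/(-919) = -1/919 ≈ -0.0010881)
v = 1358283/1497970 (v = (-1/919 - 1478)/(-1181 - 449) = -1358283/919/(-1630) = -1358283/919*(-1/1630) = 1358283/1497970 ≈ 0.90675)
C(V) = 1358283/1497970
C(b(12, -9))/s(-1315) = 1358283/(1497970*((28*(-1315)))) = (1358283/1497970)/(-36820) = (1358283/1497970)*(-1/36820) = -1358283/55155255400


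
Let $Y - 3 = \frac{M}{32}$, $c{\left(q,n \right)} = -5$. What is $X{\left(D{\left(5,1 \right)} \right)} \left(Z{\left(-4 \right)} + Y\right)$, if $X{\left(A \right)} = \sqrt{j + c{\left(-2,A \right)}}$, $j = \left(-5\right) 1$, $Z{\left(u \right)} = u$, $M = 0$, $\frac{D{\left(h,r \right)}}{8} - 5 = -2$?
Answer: $- i \sqrt{10} \approx - 3.1623 i$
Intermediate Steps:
$D{\left(h,r \right)} = 24$ ($D{\left(h,r \right)} = 40 + 8 \left(-2\right) = 40 - 16 = 24$)
$j = -5$
$Y = 3$ ($Y = 3 + \frac{0}{32} = 3 + 0 \cdot \frac{1}{32} = 3 + 0 = 3$)
$X{\left(A \right)} = i \sqrt{10}$ ($X{\left(A \right)} = \sqrt{-5 - 5} = \sqrt{-10} = i \sqrt{10}$)
$X{\left(D{\left(5,1 \right)} \right)} \left(Z{\left(-4 \right)} + Y\right) = i \sqrt{10} \left(-4 + 3\right) = i \sqrt{10} \left(-1\right) = - i \sqrt{10}$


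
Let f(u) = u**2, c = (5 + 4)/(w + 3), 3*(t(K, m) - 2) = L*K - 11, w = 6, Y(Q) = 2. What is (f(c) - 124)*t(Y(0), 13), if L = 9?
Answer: -533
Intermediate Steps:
t(K, m) = -5/3 + 3*K (t(K, m) = 2 + (9*K - 11)/3 = 2 + (-11 + 9*K)/3 = 2 + (-11/3 + 3*K) = -5/3 + 3*K)
c = 1 (c = (5 + 4)/(6 + 3) = 9/9 = 9*(1/9) = 1)
(f(c) - 124)*t(Y(0), 13) = (1**2 - 124)*(-5/3 + 3*2) = (1 - 124)*(-5/3 + 6) = -123*13/3 = -533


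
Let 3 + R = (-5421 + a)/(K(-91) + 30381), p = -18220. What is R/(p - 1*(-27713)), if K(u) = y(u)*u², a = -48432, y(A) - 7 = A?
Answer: -647272/2104987313 ≈ -0.00030749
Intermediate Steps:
y(A) = 7 + A
K(u) = u²*(7 + u) (K(u) = (7 + u)*u² = u²*(7 + u))
R = -647272/221741 (R = -3 + (-5421 - 48432)/((-91)²*(7 - 91) + 30381) = -3 - 53853/(8281*(-84) + 30381) = -3 - 53853/(-695604 + 30381) = -3 - 53853/(-665223) = -3 - 53853*(-1/665223) = -3 + 17951/221741 = -647272/221741 ≈ -2.9190)
R/(p - 1*(-27713)) = -647272/(221741*(-18220 - 1*(-27713))) = -647272/(221741*(-18220 + 27713)) = -647272/221741/9493 = -647272/221741*1/9493 = -647272/2104987313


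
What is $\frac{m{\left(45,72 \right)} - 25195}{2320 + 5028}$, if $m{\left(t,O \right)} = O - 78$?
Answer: $- \frac{2291}{668} \approx -3.4296$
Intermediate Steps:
$m{\left(t,O \right)} = -78 + O$ ($m{\left(t,O \right)} = O - 78 = -78 + O$)
$\frac{m{\left(45,72 \right)} - 25195}{2320 + 5028} = \frac{\left(-78 + 72\right) - 25195}{2320 + 5028} = \frac{-6 - 25195}{7348} = \left(-25201\right) \frac{1}{7348} = - \frac{2291}{668}$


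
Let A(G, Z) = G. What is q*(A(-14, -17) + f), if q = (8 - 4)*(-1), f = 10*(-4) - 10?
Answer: 256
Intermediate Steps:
f = -50 (f = -40 - 10 = -50)
q = -4 (q = 4*(-1) = -4)
q*(A(-14, -17) + f) = -4*(-14 - 50) = -4*(-64) = 256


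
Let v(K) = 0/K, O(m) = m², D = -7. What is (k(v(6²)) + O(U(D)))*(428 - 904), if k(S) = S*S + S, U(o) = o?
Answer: -23324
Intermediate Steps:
v(K) = 0
k(S) = S + S² (k(S) = S² + S = S + S²)
(k(v(6²)) + O(U(D)))*(428 - 904) = (0*(1 + 0) + (-7)²)*(428 - 904) = (0*1 + 49)*(-476) = (0 + 49)*(-476) = 49*(-476) = -23324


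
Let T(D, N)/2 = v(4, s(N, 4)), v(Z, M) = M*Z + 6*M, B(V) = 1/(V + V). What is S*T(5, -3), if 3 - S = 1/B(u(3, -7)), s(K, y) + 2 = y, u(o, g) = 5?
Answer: -280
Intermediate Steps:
s(K, y) = -2 + y
B(V) = 1/(2*V)
v(Z, M) = 6*M + M*Z
T(D, N) = 40 (T(D, N) = 2*((-2 + 4)*(6 + 4)) = 2*(2*10) = 2*20 = 40)
S = -7 (S = 3 - 1/((½)/5) = 3 - 1/((½)*(⅕)) = 3 - 1/⅒ = 3 - 1*10 = 3 - 10 = -7)
S*T(5, -3) = -7*40 = -280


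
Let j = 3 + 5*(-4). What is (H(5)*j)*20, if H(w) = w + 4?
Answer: -3060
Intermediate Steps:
H(w) = 4 + w
j = -17 (j = 3 - 20 = -17)
(H(5)*j)*20 = ((4 + 5)*(-17))*20 = (9*(-17))*20 = -153*20 = -3060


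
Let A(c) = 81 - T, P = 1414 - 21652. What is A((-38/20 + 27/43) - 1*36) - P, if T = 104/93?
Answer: 1889563/93 ≈ 20318.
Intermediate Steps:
T = 104/93 (T = 104*(1/93) = 104/93 ≈ 1.1183)
P = -20238
A(c) = 7429/93 (A(c) = 81 - 1*104/93 = 81 - 104/93 = 7429/93)
A((-38/20 + 27/43) - 1*36) - P = 7429/93 - 1*(-20238) = 7429/93 + 20238 = 1889563/93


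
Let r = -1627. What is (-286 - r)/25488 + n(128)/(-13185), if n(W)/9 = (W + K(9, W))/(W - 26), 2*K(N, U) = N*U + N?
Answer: 3376433/70530960 ≈ 0.047872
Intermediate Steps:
K(N, U) = N/2 + N*U/2 (K(N, U) = (N*U + N)/2 = (N + N*U)/2 = N/2 + N*U/2)
n(W) = 9*(9/2 + 11*W/2)/(-26 + W) (n(W) = 9*((W + (1/2)*9*(1 + W))/(W - 26)) = 9*((W + (9/2 + 9*W/2))/(-26 + W)) = 9*((9/2 + 11*W/2)/(-26 + W)) = 9*(9/2 + 11*W/2)/(-26 + W))
(-286 - r)/25488 + n(128)/(-13185) = (-286 - 1*(-1627))/25488 + (9*(9 + 11*128)/(2*(-26 + 128)))/(-13185) = (-286 + 1627)*(1/25488) + ((9/2)*(9 + 1408)/102)*(-1/13185) = 1341*(1/25488) + ((9/2)*(1/102)*1417)*(-1/13185) = 149/2832 + (4251/68)*(-1/13185) = 149/2832 - 1417/298860 = 3376433/70530960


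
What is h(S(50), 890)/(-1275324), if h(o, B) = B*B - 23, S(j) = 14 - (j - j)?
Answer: -792077/1275324 ≈ -0.62108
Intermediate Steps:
S(j) = 14 (S(j) = 14 - 1*0 = 14 + 0 = 14)
h(o, B) = -23 + B² (h(o, B) = B² - 23 = -23 + B²)
h(S(50), 890)/(-1275324) = (-23 + 890²)/(-1275324) = (-23 + 792100)*(-1/1275324) = 792077*(-1/1275324) = -792077/1275324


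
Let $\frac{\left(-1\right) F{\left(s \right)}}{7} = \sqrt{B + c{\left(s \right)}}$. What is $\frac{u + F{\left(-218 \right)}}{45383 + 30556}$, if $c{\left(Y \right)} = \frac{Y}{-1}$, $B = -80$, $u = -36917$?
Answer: $- \frac{36917}{75939} - \frac{7 \sqrt{138}}{75939} \approx -0.48722$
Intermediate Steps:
$c{\left(Y \right)} = - Y$ ($c{\left(Y \right)} = Y \left(-1\right) = - Y$)
$F{\left(s \right)} = - 7 \sqrt{-80 - s}$
$\frac{u + F{\left(-218 \right)}}{45383 + 30556} = \frac{-36917 - 7 \sqrt{-80 - -218}}{45383 + 30556} = \frac{-36917 - 7 \sqrt{-80 + 218}}{75939} = \left(-36917 - 7 \sqrt{138}\right) \frac{1}{75939} = - \frac{36917}{75939} - \frac{7 \sqrt{138}}{75939}$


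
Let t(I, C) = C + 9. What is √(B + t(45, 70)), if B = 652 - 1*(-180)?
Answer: √911 ≈ 30.183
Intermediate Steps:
t(I, C) = 9 + C
B = 832 (B = 652 + 180 = 832)
√(B + t(45, 70)) = √(832 + (9 + 70)) = √(832 + 79) = √911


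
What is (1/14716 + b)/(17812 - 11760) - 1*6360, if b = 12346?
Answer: -566247751783/89061232 ≈ -6358.0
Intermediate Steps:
(1/14716 + b)/(17812 - 11760) - 1*6360 = (1/14716 + 12346)/(17812 - 11760) - 1*6360 = (1/14716 + 12346)/6052 - 6360 = (181683737/14716)*(1/6052) - 6360 = 181683737/89061232 - 6360 = -566247751783/89061232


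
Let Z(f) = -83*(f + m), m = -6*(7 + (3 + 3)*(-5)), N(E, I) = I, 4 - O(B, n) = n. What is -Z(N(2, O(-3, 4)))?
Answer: 11454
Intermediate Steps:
O(B, n) = 4 - n
m = 138 (m = -6*(7 + 6*(-5)) = -6*(7 - 30) = -6*(-23) = 138)
Z(f) = -11454 - 83*f (Z(f) = -83*(f + 138) = -83*(138 + f) = -11454 - 83*f)
-Z(N(2, O(-3, 4))) = -(-11454 - 83*(4 - 1*4)) = -(-11454 - 83*(4 - 4)) = -(-11454 - 83*0) = -(-11454 + 0) = -1*(-11454) = 11454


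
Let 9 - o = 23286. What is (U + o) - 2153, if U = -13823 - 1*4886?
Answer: -44139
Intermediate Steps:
o = -23277 (o = 9 - 1*23286 = 9 - 23286 = -23277)
U = -18709 (U = -13823 - 4886 = -18709)
(U + o) - 2153 = (-18709 - 23277) - 2153 = -41986 - 2153 = -44139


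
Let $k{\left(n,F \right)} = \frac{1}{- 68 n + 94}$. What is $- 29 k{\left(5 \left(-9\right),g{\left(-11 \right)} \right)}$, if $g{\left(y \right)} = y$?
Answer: $- \frac{29}{3154} \approx -0.0091947$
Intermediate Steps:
$k{\left(n,F \right)} = \frac{1}{94 - 68 n}$
$- 29 k{\left(5 \left(-9\right),g{\left(-11 \right)} \right)} = - 29 \left(- \frac{1}{-94 + 68 \cdot 5 \left(-9\right)}\right) = - 29 \left(- \frac{1}{-94 + 68 \left(-45\right)}\right) = - 29 \left(- \frac{1}{-94 - 3060}\right) = - 29 \left(- \frac{1}{-3154}\right) = - 29 \left(\left(-1\right) \left(- \frac{1}{3154}\right)\right) = \left(-29\right) \frac{1}{3154} = - \frac{29}{3154}$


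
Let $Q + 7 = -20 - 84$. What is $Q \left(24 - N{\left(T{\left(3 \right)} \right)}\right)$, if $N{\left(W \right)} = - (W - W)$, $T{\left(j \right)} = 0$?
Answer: $-2664$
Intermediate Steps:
$Q = -111$ ($Q = -7 - 104 = -111$)
$N{\left(W \right)} = 0$ ($N{\left(W \right)} = \left(-1\right) 0 = 0$)
$Q \left(24 - N{\left(T{\left(3 \right)} \right)}\right) = - 111 \left(24 - 0\right) = - 111 \left(24 + 0\right) = \left(-111\right) 24 = -2664$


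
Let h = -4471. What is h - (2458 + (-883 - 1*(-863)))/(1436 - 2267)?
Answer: -3712963/831 ≈ -4468.1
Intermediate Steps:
h - (2458 + (-883 - 1*(-863)))/(1436 - 2267) = -4471 - (2458 + (-883 - 1*(-863)))/(1436 - 2267) = -4471 - (2458 + (-883 + 863))/(-831) = -4471 - (2458 - 20)*(-1)/831 = -4471 - 2438*(-1)/831 = -4471 - 1*(-2438/831) = -4471 + 2438/831 = -3712963/831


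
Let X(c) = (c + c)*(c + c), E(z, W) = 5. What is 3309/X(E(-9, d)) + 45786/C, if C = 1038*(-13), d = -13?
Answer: 513757/17300 ≈ 29.697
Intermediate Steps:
X(c) = 4*c² (X(c) = (2*c)*(2*c) = 4*c²)
C = -13494
3309/X(E(-9, d)) + 45786/C = 3309/((4*5²)) + 45786/(-13494) = 3309/((4*25)) + 45786*(-1/13494) = 3309/100 - 587/173 = 513757/17300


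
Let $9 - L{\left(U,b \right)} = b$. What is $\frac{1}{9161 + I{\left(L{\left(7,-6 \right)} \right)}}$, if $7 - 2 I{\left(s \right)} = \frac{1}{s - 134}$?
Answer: $\frac{119}{1090576} \approx 0.00010912$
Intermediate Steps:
$L{\left(U,b \right)} = 9 - b$
$I{\left(s \right)} = \frac{7}{2} - \frac{1}{2 \left(-134 + s\right)}$ ($I{\left(s \right)} = \frac{7}{2} - \frac{1}{2 \left(s - 134\right)} = \frac{7}{2} - \frac{1}{2 \left(-134 + s\right)}$)
$\frac{1}{9161 + I{\left(L{\left(7,-6 \right)} \right)}} = \frac{1}{9161 + \frac{-939 + 7 \left(9 - -6\right)}{2 \left(-134 + \left(9 - -6\right)\right)}} = \frac{1}{9161 + \frac{-939 + 7 \left(9 + 6\right)}{2 \left(-134 + \left(9 + 6\right)\right)}} = \frac{1}{9161 + \frac{-939 + 7 \cdot 15}{2 \left(-134 + 15\right)}} = \frac{1}{9161 + \frac{-939 + 105}{2 \left(-119\right)}} = \frac{1}{9161 + \frac{1}{2} \left(- \frac{1}{119}\right) \left(-834\right)} = \frac{1}{9161 + \frac{417}{119}} = \frac{1}{\frac{1090576}{119}} = \frac{119}{1090576}$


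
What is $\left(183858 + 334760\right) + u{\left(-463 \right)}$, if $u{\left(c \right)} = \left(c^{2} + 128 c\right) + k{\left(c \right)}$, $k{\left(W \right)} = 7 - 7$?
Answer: $673723$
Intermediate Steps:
$k{\left(W \right)} = 0$
$u{\left(c \right)} = c^{2} + 128 c$ ($u{\left(c \right)} = \left(c^{2} + 128 c\right) + 0 = c^{2} + 128 c$)
$\left(183858 + 334760\right) + u{\left(-463 \right)} = \left(183858 + 334760\right) - 463 \left(128 - 463\right) = 518618 - -155105 = 518618 + 155105 = 673723$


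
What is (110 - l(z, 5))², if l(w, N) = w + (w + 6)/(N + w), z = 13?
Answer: 2982529/324 ≈ 9205.3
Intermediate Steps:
l(w, N) = w + (6 + w)/(N + w)
(110 - l(z, 5))² = (110 - (6 + 13 + 13² + 5*13)/(5 + 13))² = (110 - (6 + 13 + 169 + 65)/18)² = (110 - 253/18)² = (1727/18)² = 2982529/324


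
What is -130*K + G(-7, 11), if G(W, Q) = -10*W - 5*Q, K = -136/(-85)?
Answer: -193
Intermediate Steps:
K = 8/5 (K = -136*(-1/85) = 8/5 ≈ 1.6000)
-130*K + G(-7, 11) = -130*8/5 + (-10*(-7) - 5*11) = -208 + (70 - 55) = -208 + 15 = -193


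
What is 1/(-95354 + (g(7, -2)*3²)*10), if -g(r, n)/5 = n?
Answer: -1/94454 ≈ -1.0587e-5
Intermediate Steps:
g(r, n) = -5*n
1/(-95354 + (g(7, -2)*3²)*10) = 1/(-95354 + (-5*(-2)*3²)*10) = 1/(-95354 + (10*9)*10) = 1/(-95354 + 90*10) = 1/(-95354 + 900) = 1/(-94454) = -1/94454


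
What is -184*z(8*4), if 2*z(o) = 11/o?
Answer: -253/8 ≈ -31.625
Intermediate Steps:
z(o) = 11/(2*o) (z(o) = (11/o)/2 = 11/(2*o))
-184*z(8*4) = -1012/(8*4) = -1012/32 = -184*11/64 = -253/8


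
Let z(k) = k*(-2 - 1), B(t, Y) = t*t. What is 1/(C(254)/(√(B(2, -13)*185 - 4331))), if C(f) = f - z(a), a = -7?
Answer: 3*I*√399/233 ≈ 0.25719*I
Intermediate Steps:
B(t, Y) = t²
z(k) = -3*k (z(k) = k*(-3) = -3*k)
C(f) = -21 + f (C(f) = f - (-3)*(-7) = f - 1*21 = f - 21 = -21 + f)
1/(C(254)/(√(B(2, -13)*185 - 4331))) = 1/((-21 + 254)/(√(2²*185 - 4331))) = 1/(233/(√(4*185 - 4331))) = 1/(233/(√(740 - 4331))) = 1/(233/(√(-3591))) = 1/(233/((3*I*√399))) = 1/(233*(-I*√399/1197)) = 1/(-233*I*√399/1197) = 3*I*√399/233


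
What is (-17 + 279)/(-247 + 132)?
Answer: -262/115 ≈ -2.2783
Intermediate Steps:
(-17 + 279)/(-247 + 132) = 262/(-115) = 262*(-1/115) = -262/115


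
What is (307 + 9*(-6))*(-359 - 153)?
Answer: -129536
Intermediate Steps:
(307 + 9*(-6))*(-359 - 153) = (307 - 54)*(-512) = 253*(-512) = -129536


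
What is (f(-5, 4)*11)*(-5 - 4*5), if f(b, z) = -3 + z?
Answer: -275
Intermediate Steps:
(f(-5, 4)*11)*(-5 - 4*5) = ((-3 + 4)*11)*(-5 - 4*5) = (1*11)*(-5 - 20) = 11*(-25) = -275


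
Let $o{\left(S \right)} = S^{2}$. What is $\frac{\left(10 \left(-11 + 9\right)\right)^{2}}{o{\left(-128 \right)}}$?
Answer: $\frac{25}{1024} \approx 0.024414$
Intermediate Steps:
$\frac{\left(10 \left(-11 + 9\right)\right)^{2}}{o{\left(-128 \right)}} = \frac{\left(10 \left(-11 + 9\right)\right)^{2}}{\left(-128\right)^{2}} = \frac{\left(10 \left(-2\right)\right)^{2}}{16384} = \left(-20\right)^{2} \cdot \frac{1}{16384} = 400 \cdot \frac{1}{16384} = \frac{25}{1024}$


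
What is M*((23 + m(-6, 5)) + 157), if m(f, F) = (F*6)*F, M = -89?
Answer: -29370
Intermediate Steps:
m(f, F) = 6*F**2 (m(f, F) = (6*F)*F = 6*F**2)
M*((23 + m(-6, 5)) + 157) = -89*((23 + 6*5**2) + 157) = -89*((23 + 6*25) + 157) = -89*((23 + 150) + 157) = -89*(173 + 157) = -89*330 = -29370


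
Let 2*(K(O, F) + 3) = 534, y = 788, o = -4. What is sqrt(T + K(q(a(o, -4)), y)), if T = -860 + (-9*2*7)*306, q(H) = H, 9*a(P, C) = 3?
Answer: 4*I*sqrt(2447) ≈ 197.87*I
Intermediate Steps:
a(P, C) = 1/3 (a(P, C) = (1/9)*3 = 1/3)
K(O, F) = 264 (K(O, F) = -3 + (1/2)*534 = -3 + 267 = 264)
T = -39416 (T = -860 - 18*7*306 = -860 - 126*306 = -860 - 38556 = -39416)
sqrt(T + K(q(a(o, -4)), y)) = sqrt(-39416 + 264) = sqrt(-39152) = 4*I*sqrt(2447)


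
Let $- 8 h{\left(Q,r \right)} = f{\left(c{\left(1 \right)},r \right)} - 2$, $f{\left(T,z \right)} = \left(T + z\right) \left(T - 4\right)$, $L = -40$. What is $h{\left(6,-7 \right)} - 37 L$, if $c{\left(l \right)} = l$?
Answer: $1478$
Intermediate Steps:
$f{\left(T,z \right)} = \left(-4 + T\right) \left(T + z\right)$ ($f{\left(T,z \right)} = \left(T + z\right) \left(-4 + T\right) = \left(-4 + T\right) \left(T + z\right)$)
$h{\left(Q,r \right)} = \frac{5}{8} + \frac{3 r}{8}$ ($h{\left(Q,r \right)} = - \frac{\left(1^{2} - 4 - 4 r + 1 r\right) - 2}{8} = - \frac{\left(1 - 4 - 4 r + r\right) - 2}{8} = - \frac{\left(-3 - 3 r\right) - 2}{8} = - \frac{-5 - 3 r}{8} = \frac{5}{8} + \frac{3 r}{8}$)
$h{\left(6,-7 \right)} - 37 L = \left(\frac{5}{8} + \frac{3}{8} \left(-7\right)\right) - -1480 = \left(\frac{5}{8} - \frac{21}{8}\right) + 1480 = -2 + 1480 = 1478$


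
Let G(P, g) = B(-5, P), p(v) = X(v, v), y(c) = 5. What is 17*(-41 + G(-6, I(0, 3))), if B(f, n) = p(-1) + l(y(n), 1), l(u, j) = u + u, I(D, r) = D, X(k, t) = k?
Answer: -544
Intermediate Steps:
p(v) = v
l(u, j) = 2*u
B(f, n) = 9 (B(f, n) = -1 + 2*5 = -1 + 10 = 9)
G(P, g) = 9
17*(-41 + G(-6, I(0, 3))) = 17*(-41 + 9) = 17*(-32) = -544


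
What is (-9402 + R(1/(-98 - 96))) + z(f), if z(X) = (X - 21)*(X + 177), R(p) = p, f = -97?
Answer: -3655349/194 ≈ -18842.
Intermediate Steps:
z(X) = (-21 + X)*(177 + X)
(-9402 + R(1/(-98 - 96))) + z(f) = (-9402 + 1/(-98 - 96)) + (-3717 + (-97)² + 156*(-97)) = (-9402 + 1/(-194)) + (-3717 + 9409 - 15132) = (-9402 - 1/194) - 9440 = -1823989/194 - 9440 = -3655349/194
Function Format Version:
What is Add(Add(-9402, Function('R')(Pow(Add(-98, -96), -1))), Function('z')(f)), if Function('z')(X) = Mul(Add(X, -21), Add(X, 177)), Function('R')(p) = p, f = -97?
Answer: Rational(-3655349, 194) ≈ -18842.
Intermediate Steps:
Function('z')(X) = Mul(Add(-21, X), Add(177, X))
Add(Add(-9402, Function('R')(Pow(Add(-98, -96), -1))), Function('z')(f)) = Add(Add(-9402, Pow(Add(-98, -96), -1)), Add(-3717, Pow(-97, 2), Mul(156, -97))) = Add(Add(-9402, Pow(-194, -1)), Add(-3717, 9409, -15132)) = Add(Add(-9402, Rational(-1, 194)), -9440) = Add(Rational(-1823989, 194), -9440) = Rational(-3655349, 194)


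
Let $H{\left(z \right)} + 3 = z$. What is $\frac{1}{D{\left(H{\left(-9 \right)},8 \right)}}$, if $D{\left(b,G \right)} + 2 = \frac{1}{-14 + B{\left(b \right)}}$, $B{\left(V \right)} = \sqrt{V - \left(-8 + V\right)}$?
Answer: $- \frac{390}{809} + \frac{2 \sqrt{2}}{809} \approx -0.47858$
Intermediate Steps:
$H{\left(z \right)} = -3 + z$
$B{\left(V \right)} = 2 \sqrt{2}$ ($B{\left(V \right)} = \sqrt{8} = 2 \sqrt{2}$)
$D{\left(b,G \right)} = -2 + \frac{1}{-14 + 2 \sqrt{2}}$
$\frac{1}{D{\left(H{\left(-9 \right)},8 \right)}} = \frac{1}{- \frac{195}{94} - \frac{\sqrt{2}}{94}}$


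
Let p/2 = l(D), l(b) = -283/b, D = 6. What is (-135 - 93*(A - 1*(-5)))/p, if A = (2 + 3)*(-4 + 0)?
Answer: -3780/283 ≈ -13.357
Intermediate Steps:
A = -20 (A = 5*(-4) = -20)
p = -283/3 (p = 2*(-283/6) = -283/3 ≈ -94.333)
(-135 - 93*(A - 1*(-5)))/p = (-135 - 93*(-20 - 1*(-5)))/(-283/3) = (-135 - 93*(-20 + 5))*(-3/283) = (-135 - 93*(-15))*(-3/283) = (-135 + 1395)*(-3/283) = 1260*(-3/283) = -3780/283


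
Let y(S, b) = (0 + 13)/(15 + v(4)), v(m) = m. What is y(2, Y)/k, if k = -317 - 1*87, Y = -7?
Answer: -13/7676 ≈ -0.0016936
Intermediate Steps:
k = -404 (k = -317 - 87 = -404)
y(S, b) = 13/19 (y(S, b) = (0 + 13)/(15 + 4) = 13/19)
y(2, Y)/k = (13/19)/(-404) = (13/19)*(-1/404) = -13/7676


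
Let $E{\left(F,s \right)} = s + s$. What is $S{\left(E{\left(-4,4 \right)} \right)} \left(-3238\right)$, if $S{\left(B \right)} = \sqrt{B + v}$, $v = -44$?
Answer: $- 19428 i \approx - 19428.0 i$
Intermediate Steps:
$E{\left(F,s \right)} = 2 s$
$S{\left(B \right)} = \sqrt{-44 + B}$ ($S{\left(B \right)} = \sqrt{B - 44} = \sqrt{-44 + B}$)
$S{\left(E{\left(-4,4 \right)} \right)} \left(-3238\right) = \sqrt{-44 + 2 \cdot 4} \left(-3238\right) = \sqrt{-44 + 8} \left(-3238\right) = \sqrt{-36} \left(-3238\right) = 6 i \left(-3238\right) = - 19428 i$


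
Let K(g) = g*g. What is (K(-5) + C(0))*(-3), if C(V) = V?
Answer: -75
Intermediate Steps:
K(g) = g²
(K(-5) + C(0))*(-3) = ((-5)² + 0)*(-3) = (25 + 0)*(-3) = 25*(-3) = -75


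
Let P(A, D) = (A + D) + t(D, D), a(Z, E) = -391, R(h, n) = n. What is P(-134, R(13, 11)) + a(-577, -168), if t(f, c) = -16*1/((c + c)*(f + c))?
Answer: -62198/121 ≈ -514.03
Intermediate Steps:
t(f, c) = -8/(c*(c + f)) (t(f, c) = -16*1/(2*c*(c + f)) = -8/(c*(c + f)))
P(A, D) = A + D - 4/D**2 (P(A, D) = (A + D) - 8/(D*(D + D)) = (A + D) - 8/(D*(2*D)) = (A + D) - 8*1/(2*D)/D = (A + D) - 4/D**2 = A + D - 4/D**2)
P(-134, R(13, 11)) + a(-577, -168) = (-134 + 11 - 4/11**2) - 391 = (-134 + 11 - 4*1/121) - 391 = (-134 + 11 - 4/121) - 391 = -14887/121 - 391 = -62198/121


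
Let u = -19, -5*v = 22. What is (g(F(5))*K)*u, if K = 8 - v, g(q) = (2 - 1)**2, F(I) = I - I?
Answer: -1178/5 ≈ -235.60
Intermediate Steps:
v = -22/5 (v = -1/5*22 = -22/5 ≈ -4.4000)
F(I) = 0
g(q) = 1 (g(q) = 1**2 = 1)
K = 62/5 (K = 8 - 1*(-22/5) = 8 + 22/5 = 62/5 ≈ 12.400)
(g(F(5))*K)*u = (1*(62/5))*(-19) = (62/5)*(-19) = -1178/5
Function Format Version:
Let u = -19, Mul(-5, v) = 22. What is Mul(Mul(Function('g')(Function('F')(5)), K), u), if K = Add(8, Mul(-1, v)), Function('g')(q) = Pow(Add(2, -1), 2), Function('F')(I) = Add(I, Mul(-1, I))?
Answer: Rational(-1178, 5) ≈ -235.60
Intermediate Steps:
v = Rational(-22, 5) (v = Mul(Rational(-1, 5), 22) = Rational(-22, 5) ≈ -4.4000)
Function('F')(I) = 0
Function('g')(q) = 1 (Function('g')(q) = Pow(1, 2) = 1)
K = Rational(62, 5) (K = Add(8, Mul(-1, Rational(-22, 5))) = Add(8, Rational(22, 5)) = Rational(62, 5) ≈ 12.400)
Mul(Mul(Function('g')(Function('F')(5)), K), u) = Mul(Mul(1, Rational(62, 5)), -19) = Mul(Rational(62, 5), -19) = Rational(-1178, 5)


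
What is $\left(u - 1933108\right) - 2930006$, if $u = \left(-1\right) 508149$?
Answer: $-5371263$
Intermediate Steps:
$u = -508149$
$\left(u - 1933108\right) - 2930006 = \left(-508149 - 1933108\right) - 2930006 = -2441257 - 2930006 = -5371263$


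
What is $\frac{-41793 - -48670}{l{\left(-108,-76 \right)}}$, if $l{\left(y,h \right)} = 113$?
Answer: $\frac{6877}{113} \approx 60.858$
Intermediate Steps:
$\frac{-41793 - -48670}{l{\left(-108,-76 \right)}} = \frac{-41793 - -48670}{113} = \left(-41793 + 48670\right) \frac{1}{113} = 6877 \cdot \frac{1}{113} = \frac{6877}{113}$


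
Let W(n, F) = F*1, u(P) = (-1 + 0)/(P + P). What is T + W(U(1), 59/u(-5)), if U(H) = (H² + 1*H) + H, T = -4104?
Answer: -3514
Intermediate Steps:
u(P) = -1/(2*P)
U(H) = H² + 2*H (U(H) = (H² + H) + H = (H + H²) + H = H² + 2*H)
W(n, F) = F
T + W(U(1), 59/u(-5)) = -4104 + 59/((-½/(-5))) = -4104 + 59/((-½*(-⅕))) = -4104 + 59/(⅒) = -4104 + 59*10 = -4104 + 590 = -3514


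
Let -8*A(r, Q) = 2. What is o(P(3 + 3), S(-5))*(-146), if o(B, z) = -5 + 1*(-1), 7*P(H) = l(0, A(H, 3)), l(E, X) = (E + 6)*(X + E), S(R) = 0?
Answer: 876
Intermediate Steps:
A(r, Q) = -¼ (A(r, Q) = -⅛*2 = -¼)
l(E, X) = (6 + E)*(E + X)
P(H) = -3/14 (P(H) = (0² + 6*0 + 6*(-¼) + 0*(-¼))/7 = (0 + 0 - 3/2 + 0)/7 = (⅐)*(-3/2) = -3/14)
o(B, z) = -6 (o(B, z) = -5 - 1 = -6)
o(P(3 + 3), S(-5))*(-146) = -6*(-146) = 876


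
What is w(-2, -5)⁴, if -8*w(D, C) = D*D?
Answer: 1/16 ≈ 0.062500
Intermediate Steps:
w(D, C) = -D²/8 (w(D, C) = -D*D/8 = -D²/8)
w(-2, -5)⁴ = (-⅛*(-2)²)⁴ = (-⅛*4)⁴ = (-½)⁴ = 1/16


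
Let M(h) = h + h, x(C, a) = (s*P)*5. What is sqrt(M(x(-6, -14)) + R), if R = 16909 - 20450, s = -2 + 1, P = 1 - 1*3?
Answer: I*sqrt(3521) ≈ 59.338*I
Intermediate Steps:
P = -2 (P = 1 - 3 = -2)
s = -1
x(C, a) = 10 (x(C, a) = -1*(-2)*5 = 2*5 = 10)
M(h) = 2*h
R = -3541
sqrt(M(x(-6, -14)) + R) = sqrt(2*10 - 3541) = sqrt(20 - 3541) = sqrt(-3521) = I*sqrt(3521)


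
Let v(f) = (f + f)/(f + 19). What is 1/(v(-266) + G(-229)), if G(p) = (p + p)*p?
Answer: 13/1363494 ≈ 9.5343e-6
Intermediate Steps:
G(p) = 2*p² (G(p) = (2*p)*p = 2*p²)
v(f) = 2*f/(19 + f) (v(f) = (2*f)/(19 + f) = 2*f/(19 + f))
1/(v(-266) + G(-229)) = 1/(2*(-266)/(19 - 266) + 2*(-229)²) = 1/(2*(-266)/(-247) + 2*52441) = 1/(2*(-266)*(-1/247) + 104882) = 1/(28/13 + 104882) = 1/(1363494/13) = 13/1363494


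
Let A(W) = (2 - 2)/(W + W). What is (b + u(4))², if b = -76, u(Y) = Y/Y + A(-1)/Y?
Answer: 5625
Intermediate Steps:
A(W) = 0 (A(W) = 0/((2*W)) = 0*(1/(2*W)) = 0)
u(Y) = 1 (u(Y) = Y/Y + 0/Y = 1 + 0 = 1)
(b + u(4))² = (-76 + 1)² = (-75)² = 5625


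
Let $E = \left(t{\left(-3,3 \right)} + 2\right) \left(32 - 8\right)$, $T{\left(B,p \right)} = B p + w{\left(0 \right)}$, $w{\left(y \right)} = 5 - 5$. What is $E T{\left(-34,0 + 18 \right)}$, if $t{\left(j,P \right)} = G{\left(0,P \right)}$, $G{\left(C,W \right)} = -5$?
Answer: $44064$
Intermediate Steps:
$w{\left(y \right)} = 0$
$t{\left(j,P \right)} = -5$
$T{\left(B,p \right)} = B p$ ($T{\left(B,p \right)} = B p + 0 = B p$)
$E = -72$ ($E = \left(-5 + 2\right) \left(32 - 8\right) = \left(-3\right) 24 = -72$)
$E T{\left(-34,0 + 18 \right)} = - 72 \left(- 34 \left(0 + 18\right)\right) = - 72 \left(\left(-34\right) 18\right) = \left(-72\right) \left(-612\right) = 44064$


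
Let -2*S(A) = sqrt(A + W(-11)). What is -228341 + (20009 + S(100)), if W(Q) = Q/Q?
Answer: -208332 - sqrt(101)/2 ≈ -2.0834e+5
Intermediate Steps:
W(Q) = 1
S(A) = -sqrt(1 + A)/2 (S(A) = -sqrt(A + 1)/2 = -sqrt(1 + A)/2)
-228341 + (20009 + S(100)) = -228341 + (20009 - sqrt(1 + 100)/2) = -228341 + (20009 - sqrt(101)/2) = -208332 - sqrt(101)/2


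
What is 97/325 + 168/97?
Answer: 64009/31525 ≈ 2.0304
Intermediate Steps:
97/325 + 168/97 = 64009/31525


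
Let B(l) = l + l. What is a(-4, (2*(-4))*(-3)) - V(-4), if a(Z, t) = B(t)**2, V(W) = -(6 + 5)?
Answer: 2315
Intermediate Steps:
B(l) = 2*l
V(W) = -11 (V(W) = -1*11 = -11)
a(Z, t) = 4*t**2 (a(Z, t) = (2*t)**2 = 4*t**2)
a(-4, (2*(-4))*(-3)) - V(-4) = 4*((2*(-4))*(-3))**2 - 1*(-11) = 4*(-8*(-3))**2 + 11 = 4*24**2 + 11 = 4*576 + 11 = 2304 + 11 = 2315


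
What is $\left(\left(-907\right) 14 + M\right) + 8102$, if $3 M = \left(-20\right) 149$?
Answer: $- \frac{16768}{3} \approx -5589.3$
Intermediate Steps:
$M = - \frac{2980}{3}$ ($M = \frac{\left(-20\right) 149}{3} = \frac{1}{3} \left(-2980\right) = - \frac{2980}{3} \approx -993.33$)
$\left(\left(-907\right) 14 + M\right) + 8102 = \left(\left(-907\right) 14 - \frac{2980}{3}\right) + 8102 = \left(-12698 - \frac{2980}{3}\right) + 8102 = - \frac{41074}{3} + 8102 = - \frac{16768}{3}$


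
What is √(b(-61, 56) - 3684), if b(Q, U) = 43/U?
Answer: I*√2887654/28 ≈ 60.69*I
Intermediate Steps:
√(b(-61, 56) - 3684) = √(43/56 - 3684) = √(-206261/56) = I*√2887654/28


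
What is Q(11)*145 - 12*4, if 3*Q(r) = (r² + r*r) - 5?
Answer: 11407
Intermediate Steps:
Q(r) = -5/3 + 2*r²/3 (Q(r) = ((r² + r*r) - 5)/3 = ((r² + r²) - 5)/3 = (2*r² - 5)/3 = (-5 + 2*r²)/3 = -5/3 + 2*r²/3)
Q(11)*145 - 12*4 = (-5/3 + (⅔)*11²)*145 - 12*4 = (-5/3 + (⅔)*121)*145 - 48 = (-5/3 + 242/3)*145 - 48 = 79*145 - 48 = 11455 - 48 = 11407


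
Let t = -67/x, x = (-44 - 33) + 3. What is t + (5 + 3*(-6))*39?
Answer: -37451/74 ≈ -506.09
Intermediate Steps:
x = -74 (x = -77 + 3 = -74)
t = 67/74 (t = -67/(-74) = -67*(-1/74) = 67/74 ≈ 0.90541)
t + (5 + 3*(-6))*39 = 67/74 + (5 + 3*(-6))*39 = 67/74 + (5 - 18)*39 = 67/74 - 13*39 = 67/74 - 507 = -37451/74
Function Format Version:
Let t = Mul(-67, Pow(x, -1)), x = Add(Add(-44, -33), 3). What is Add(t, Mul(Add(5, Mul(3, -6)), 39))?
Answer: Rational(-37451, 74) ≈ -506.09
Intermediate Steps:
x = -74 (x = Add(-77, 3) = -74)
t = Rational(67, 74) (t = Mul(-67, Pow(-74, -1)) = Mul(-67, Rational(-1, 74)) = Rational(67, 74) ≈ 0.90541)
Add(t, Mul(Add(5, Mul(3, -6)), 39)) = Add(Rational(67, 74), Mul(Add(5, Mul(3, -6)), 39)) = Add(Rational(67, 74), Mul(Add(5, -18), 39)) = Add(Rational(67, 74), Mul(-13, 39)) = Add(Rational(67, 74), -507) = Rational(-37451, 74)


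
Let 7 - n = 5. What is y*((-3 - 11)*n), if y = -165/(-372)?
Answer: -385/31 ≈ -12.419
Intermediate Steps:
y = 55/124 (y = -165*(-1/372) = 55/124 ≈ 0.44355)
n = 2 (n = 7 - 1*5 = 7 - 5 = 2)
y*((-3 - 11)*n) = 55*((-3 - 11)*2)/124 = 55*(-14*2)/124 = (55/124)*(-28) = -385/31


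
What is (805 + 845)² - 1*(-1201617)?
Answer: 3924117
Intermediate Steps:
(805 + 845)² - 1*(-1201617) = 1650² + 1201617 = 2722500 + 1201617 = 3924117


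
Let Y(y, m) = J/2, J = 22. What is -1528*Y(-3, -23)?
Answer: -16808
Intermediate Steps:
Y(y, m) = 11 (Y(y, m) = 22/2 = 22*(1/2) = 11)
-1528*Y(-3, -23) = -1528*11 = -16808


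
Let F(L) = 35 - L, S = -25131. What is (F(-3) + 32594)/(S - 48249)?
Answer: -8158/18345 ≈ -0.44470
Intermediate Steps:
(F(-3) + 32594)/(S - 48249) = ((35 - 1*(-3)) + 32594)/(-25131 - 48249) = ((35 + 3) + 32594)/(-73380) = (38 + 32594)*(-1/73380) = 32632*(-1/73380) = -8158/18345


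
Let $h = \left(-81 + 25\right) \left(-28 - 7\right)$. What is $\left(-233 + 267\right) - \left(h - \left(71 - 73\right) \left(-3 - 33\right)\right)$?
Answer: $-1854$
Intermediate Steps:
$h = 1960$ ($h = \left(-56\right) \left(-35\right) = 1960$)
$\left(-233 + 267\right) - \left(h - \left(71 - 73\right) \left(-3 - 33\right)\right) = \left(-233 + 267\right) - \left(1960 - \left(71 - 73\right) \left(-3 - 33\right)\right) = 34 - 1888 = -1854$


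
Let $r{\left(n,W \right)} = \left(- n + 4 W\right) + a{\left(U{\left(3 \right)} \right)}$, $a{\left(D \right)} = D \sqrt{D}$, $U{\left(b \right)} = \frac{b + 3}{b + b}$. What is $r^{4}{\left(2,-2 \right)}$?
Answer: $6561$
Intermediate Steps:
$U{\left(b \right)} = \frac{3 + b}{2 b}$
$a{\left(D \right)} = D^{\frac{3}{2}}$
$r{\left(n,W \right)} = 1 - n + 4 W$ ($r{\left(n,W \right)} = \left(- n + 4 W\right) + \left(\frac{3 + 3}{2 \cdot 3}\right)^{\frac{3}{2}} = \left(- n + 4 W\right) + \left(\frac{1}{2} \cdot \frac{1}{3} \cdot 6\right)^{\frac{3}{2}} = \left(- n + 4 W\right) + 1^{\frac{3}{2}} = \left(- n + 4 W\right) + 1 = 1 - n + 4 W$)
$r^{4}{\left(2,-2 \right)} = \left(1 - 2 + 4 \left(-2\right)\right)^{4} = \left(1 - 2 - 8\right)^{4} = \left(-9\right)^{4} = 6561$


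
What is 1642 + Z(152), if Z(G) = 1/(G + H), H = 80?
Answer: 380945/232 ≈ 1642.0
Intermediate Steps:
Z(G) = 1/(80 + G) (Z(G) = 1/(G + 80) = 1/(80 + G))
1642 + Z(152) = 1642 + 1/(80 + 152) = 1642 + 1/232 = 380945/232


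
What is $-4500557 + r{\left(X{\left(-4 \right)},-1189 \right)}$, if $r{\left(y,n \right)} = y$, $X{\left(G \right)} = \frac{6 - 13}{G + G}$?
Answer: $- \frac{36004449}{8} \approx -4.5006 \cdot 10^{6}$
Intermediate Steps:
$X{\left(G \right)} = - \frac{7}{2 G}$
$-4500557 + r{\left(X{\left(-4 \right)},-1189 \right)} = -4500557 - \frac{7}{2 \left(-4\right)} = -4500557 - - \frac{7}{8} = -4500557 + \frac{7}{8} = - \frac{36004449}{8}$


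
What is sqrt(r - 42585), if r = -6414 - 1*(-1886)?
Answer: I*sqrt(47113) ≈ 217.06*I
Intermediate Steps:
r = -4528 (r = -6414 + 1886 = -4528)
sqrt(r - 42585) = sqrt(-4528 - 42585) = sqrt(-47113) = I*sqrt(47113)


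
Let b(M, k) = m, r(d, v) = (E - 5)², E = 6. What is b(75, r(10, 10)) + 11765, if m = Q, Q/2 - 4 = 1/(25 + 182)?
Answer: 2437013/207 ≈ 11773.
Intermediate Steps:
r(d, v) = 1 (r(d, v) = (6 - 5)² = 1² = 1)
Q = 1658/207 (Q = 8 + 2/(25 + 182) = 8 + 2/207 = 1658/207 ≈ 8.0097)
m = 1658/207 ≈ 8.0097
b(M, k) = 1658/207
b(75, r(10, 10)) + 11765 = 1658/207 + 11765 = 2437013/207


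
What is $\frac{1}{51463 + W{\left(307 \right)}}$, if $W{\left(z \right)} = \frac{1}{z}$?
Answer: $\frac{307}{15799142} \approx 1.9431 \cdot 10^{-5}$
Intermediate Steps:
$\frac{1}{51463 + W{\left(307 \right)}} = \frac{1}{51463 + \frac{1}{307}} = \frac{1}{\frac{15799142}{307}} = \frac{307}{15799142}$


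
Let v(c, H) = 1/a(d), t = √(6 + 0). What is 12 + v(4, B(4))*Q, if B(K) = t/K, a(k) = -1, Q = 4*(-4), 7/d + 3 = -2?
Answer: 28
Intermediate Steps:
d = -7/5 (d = 7/(-3 - 2) = 7/(-5) = 7*(-⅕) = -7/5 ≈ -1.4000)
Q = -16
t = √6 ≈ 2.4495
B(K) = √6/K
v(c, H) = -1 (v(c, H) = 1/(-1) = 1*(-1) = -1)
12 + v(4, B(4))*Q = 12 - 1*(-16) = 12 + 16 = 28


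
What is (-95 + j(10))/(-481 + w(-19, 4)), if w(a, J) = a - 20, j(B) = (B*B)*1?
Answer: -1/104 ≈ -0.0096154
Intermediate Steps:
j(B) = B² (j(B) = B²*1 = B²)
w(a, J) = -20 + a
(-95 + j(10))/(-481 + w(-19, 4)) = (-95 + 10²)/(-481 + (-20 - 19)) = (-95 + 100)/(-481 - 39) = 5/(-520) = 5*(-1/520) = -1/104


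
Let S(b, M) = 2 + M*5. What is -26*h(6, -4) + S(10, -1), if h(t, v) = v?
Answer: 101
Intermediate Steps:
S(b, M) = 2 + 5*M
-26*h(6, -4) + S(10, -1) = -26*(-4) + (2 + 5*(-1)) = 104 + (2 - 5) = 104 - 3 = 101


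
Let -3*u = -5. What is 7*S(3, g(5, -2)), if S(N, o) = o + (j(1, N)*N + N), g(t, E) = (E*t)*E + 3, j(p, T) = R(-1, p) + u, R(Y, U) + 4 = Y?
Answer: 112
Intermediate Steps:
u = 5/3 (u = -⅓*(-5) = 5/3 ≈ 1.6667)
R(Y, U) = -4 + Y
j(p, T) = -10/3 (j(p, T) = (-4 - 1) + 5/3 = -5 + 5/3 = -10/3)
g(t, E) = 3 + t*E² (g(t, E) = t*E² + 3 = 3 + t*E²)
S(N, o) = o - 7*N/3 (S(N, o) = o + (-10*N/3 + N) = o - 7*N/3)
7*S(3, g(5, -2)) = 7*((3 + 5*(-2)²) - 7/3*3) = 7*((3 + 5*4) - 7) = 7*((3 + 20) - 7) = 7*(23 - 7) = 7*16 = 112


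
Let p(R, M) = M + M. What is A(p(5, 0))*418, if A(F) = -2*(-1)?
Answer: 836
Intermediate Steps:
p(R, M) = 2*M
A(F) = 2
A(p(5, 0))*418 = 2*418 = 836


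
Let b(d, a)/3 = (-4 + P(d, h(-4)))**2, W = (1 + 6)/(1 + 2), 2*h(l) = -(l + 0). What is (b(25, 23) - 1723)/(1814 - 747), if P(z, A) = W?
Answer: -5144/3201 ≈ -1.6070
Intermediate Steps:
h(l) = -l/2 (h(l) = (-(l + 0))/2 = (-l)/2 = -l/2)
W = 7/3 ≈ 2.3333
P(z, A) = 7/3
b(d, a) = 25/3 (b(d, a) = 3*(-4 + 7/3)**2 = 3*(-5/3)**2 = 3*(25/9) = 25/3)
(b(25, 23) - 1723)/(1814 - 747) = (25/3 - 1723)/(1814 - 747) = -5144/3/1067 = -5144/3*1/1067 = -5144/3201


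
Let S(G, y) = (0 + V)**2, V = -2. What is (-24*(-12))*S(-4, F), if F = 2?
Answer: 1152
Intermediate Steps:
S(G, y) = 4 (S(G, y) = (0 - 2)**2 = (-2)**2 = 4)
(-24*(-12))*S(-4, F) = -24*(-12)*4 = 288*4 = 1152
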